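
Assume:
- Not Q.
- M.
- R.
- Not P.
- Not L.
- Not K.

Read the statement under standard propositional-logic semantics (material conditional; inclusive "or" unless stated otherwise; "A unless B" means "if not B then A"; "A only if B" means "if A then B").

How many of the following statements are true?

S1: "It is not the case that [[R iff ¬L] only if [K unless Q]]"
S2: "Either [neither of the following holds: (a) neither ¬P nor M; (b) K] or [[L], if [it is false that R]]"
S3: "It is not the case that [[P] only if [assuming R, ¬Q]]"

2

S1: This is ¬((R ↔ ¬L) → (K ∨ Q)).

¬L = ¬F = T
R ↔ ¬L = T ↔ T = T
K ∨ Q = F ∨ F = F
(R ↔ ¬L) → (K ∨ Q) = T → F = F
¬((R ↔ ¬L) → (K ∨ Q)) = ¬F = T
So S1 is true.

S2: Formalization: ((¬P ↓ M) ↓ K) ∨ (¬R → L)

¬P = ¬F = T
¬P ↓ M = T ↓ T = F
(¬P ↓ M) ↓ K = F ↓ F = T
¬R = ¬T = F
¬R → L = F → F = T
((¬P ↓ M) ↓ K) ∨ (¬R → L) = T ∨ T = T
Thus S2 is true.

S3: Formalization: ¬(P → (R → ¬Q))

¬Q = ¬F = T
R → ¬Q = T → T = T
P → (R → ¬Q) = F → T = T
¬(P → (R → ¬Q)) = ¬T = F
Hence S3 is false.

Count: 2.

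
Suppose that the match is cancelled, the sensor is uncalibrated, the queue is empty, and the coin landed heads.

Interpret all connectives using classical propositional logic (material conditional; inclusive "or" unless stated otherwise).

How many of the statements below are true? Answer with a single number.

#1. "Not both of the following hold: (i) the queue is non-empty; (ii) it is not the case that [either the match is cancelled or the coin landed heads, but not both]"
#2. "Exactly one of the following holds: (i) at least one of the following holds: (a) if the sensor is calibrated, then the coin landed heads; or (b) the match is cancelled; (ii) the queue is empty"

Let R = "the queue is empty" (T), P = "the match is cancelled" (T), S = "the coin landed heads" (T), Q = "the sensor is calibrated" (F).

#1: Parsed as ¬R ↑ ¬(P ⊕ S)

¬R = ¬T = F
P ⊕ S = T ⊕ T = F
¬(P ⊕ S) = ¬F = T
¬R ↑ ¬(P ⊕ S) = F ↑ T = T
Hence #1 is true.

#2: Formalization: ((Q → S) ∨ P) ⊕ R

Q → S = F → T = T
(Q → S) ∨ P = T ∨ T = T
((Q → S) ∨ P) ⊕ R = T ⊕ T = F
Hence #2 is false.

Count: 1.

1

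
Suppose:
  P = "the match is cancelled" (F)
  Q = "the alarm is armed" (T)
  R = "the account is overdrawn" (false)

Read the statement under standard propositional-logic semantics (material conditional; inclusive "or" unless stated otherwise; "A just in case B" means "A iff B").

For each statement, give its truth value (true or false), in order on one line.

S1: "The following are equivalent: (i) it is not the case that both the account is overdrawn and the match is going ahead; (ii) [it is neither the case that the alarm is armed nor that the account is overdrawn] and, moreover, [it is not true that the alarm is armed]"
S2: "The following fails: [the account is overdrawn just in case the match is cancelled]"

S1 F; S2 F

S1: Parsed as (R nand ~P) <-> ((Q nor R) & ~Q)

~P = ~F = T
R nand ~P = F nand T = T
Q nor R = T nor F = F
~Q = ~T = F
(Q nor R) & ~Q = F & F = F
(R nand ~P) <-> ((Q nor R) & ~Q) = T <-> F = F
Thus S1 is false.

S2: In symbols: ~(R <-> P)

R <-> P = F <-> F = T
~(R <-> P) = ~T = F
So S2 is false.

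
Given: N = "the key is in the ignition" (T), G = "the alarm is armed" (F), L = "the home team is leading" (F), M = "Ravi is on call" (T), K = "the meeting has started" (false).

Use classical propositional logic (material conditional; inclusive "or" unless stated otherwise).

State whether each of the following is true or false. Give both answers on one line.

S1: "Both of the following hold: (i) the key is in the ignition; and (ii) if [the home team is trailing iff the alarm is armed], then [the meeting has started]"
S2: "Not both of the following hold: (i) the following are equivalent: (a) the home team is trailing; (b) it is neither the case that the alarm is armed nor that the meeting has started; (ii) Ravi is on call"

S1 True / S2 False

S1: In symbols: N & ((~L <-> G) -> K)

~L = ~F = T
~L <-> G = T <-> F = F
(~L <-> G) -> K = F -> F = T
N & ((~L <-> G) -> K) = T & T = T
So S1 is true.

S2: Formalization: (~L <-> (G nor K)) nand M

~L = ~F = T
G nor K = F nor F = T
~L <-> (G nor K) = T <-> T = T
(~L <-> (G nor K)) nand M = T nand T = F
So S2 is false.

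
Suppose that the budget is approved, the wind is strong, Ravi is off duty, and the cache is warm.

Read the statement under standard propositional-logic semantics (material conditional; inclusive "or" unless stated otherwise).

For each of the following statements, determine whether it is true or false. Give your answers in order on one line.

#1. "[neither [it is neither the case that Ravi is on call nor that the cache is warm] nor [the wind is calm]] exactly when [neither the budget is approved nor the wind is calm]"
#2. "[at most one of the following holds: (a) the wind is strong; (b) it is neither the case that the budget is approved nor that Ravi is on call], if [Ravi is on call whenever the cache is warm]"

Let P = "Ravi is on call" (F), M = "the cache is warm" (T), N = "the wind is strong" (T), Q = "the budget is approved" (T).

#1: In symbols: ((P nor M) nor ~N) <-> (Q nor ~N)

P nor M = F nor T = F
~N = ~T = F
(P nor M) nor ~N = F nor F = T
~N = ~T = F
Q nor ~N = T nor F = F
((P nor M) nor ~N) <-> (Q nor ~N) = T <-> F = F
Thus #1 is false.

#2: In symbols: (M -> P) -> (N nand (Q nor P))

M -> P = T -> F = F
Q nor P = T nor F = F
N nand (Q nor P) = T nand F = T
(M -> P) -> (N nand (Q nor P)) = F -> T = T
Hence #2 is true.

#1 F, #2 T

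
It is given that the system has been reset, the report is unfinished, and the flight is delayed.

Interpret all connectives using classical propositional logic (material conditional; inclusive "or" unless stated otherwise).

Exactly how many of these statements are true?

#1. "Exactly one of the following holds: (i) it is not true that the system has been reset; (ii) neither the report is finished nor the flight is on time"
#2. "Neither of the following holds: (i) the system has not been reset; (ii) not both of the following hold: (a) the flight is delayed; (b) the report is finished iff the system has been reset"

Let P = "the system has been reset" (T), Q = "the report is finished" (F), R = "the flight is delayed" (T).

#1: Formalization: ~P xor (Q nor ~R)

~P = ~T = F
~R = ~T = F
Q nor ~R = F nor F = T
~P xor (Q nor ~R) = F xor T = T
So #1 is true.

#2: In symbols: ~P nor (R nand (Q <-> P))

~P = ~T = F
Q <-> P = F <-> T = F
R nand (Q <-> P) = T nand F = T
~P nor (R nand (Q <-> P)) = F nor T = F
Thus #2 is false.

1 of the 2 statements is true (#1).

1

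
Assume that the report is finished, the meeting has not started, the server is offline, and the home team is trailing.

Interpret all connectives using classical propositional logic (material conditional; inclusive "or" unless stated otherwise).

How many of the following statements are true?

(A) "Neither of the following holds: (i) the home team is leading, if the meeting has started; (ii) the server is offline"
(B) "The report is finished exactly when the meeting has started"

Let Q = "the meeting has started" (False), D = "the home team is leading" (False), N = "the server is online" (False), K = "the report is finished" (True).

(A): Formalization: (Q -> D) nor not N

Q -> D = False -> False = True
not N = not False = True
(Q -> D) nor not N = True nor True = False
So (A) is false.

(B): This is K iff Q.

K iff Q = True iff False = False
Hence (B) is false.

0 of the 2 statements are true (none).

0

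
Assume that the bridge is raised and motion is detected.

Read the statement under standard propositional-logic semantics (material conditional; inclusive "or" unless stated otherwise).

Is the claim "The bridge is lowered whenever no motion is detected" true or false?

Let Q = "motion is detected" (T), P = "the bridge is raised" (T).
In symbols: ~Q -> ~P

~Q = ~T = F
~P = ~T = F
~Q -> ~P = F -> F = T

True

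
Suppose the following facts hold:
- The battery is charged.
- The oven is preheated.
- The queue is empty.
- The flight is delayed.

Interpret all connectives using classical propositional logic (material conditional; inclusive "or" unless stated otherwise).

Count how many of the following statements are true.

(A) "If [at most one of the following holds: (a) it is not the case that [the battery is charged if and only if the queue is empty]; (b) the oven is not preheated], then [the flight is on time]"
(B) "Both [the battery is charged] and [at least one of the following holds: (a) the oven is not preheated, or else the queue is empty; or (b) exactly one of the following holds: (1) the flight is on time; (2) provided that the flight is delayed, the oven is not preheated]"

1

Let W = "the battery is charged" (T), S = "the queue is empty" (T), L = "the oven is preheated" (T), R = "the flight is delayed" (T).

(A): In symbols: (~(W <-> S) nand ~L) -> ~R

W <-> S = T <-> T = T
~(W <-> S) = ~T = F
~L = ~T = F
~(W <-> S) nand ~L = F nand F = T
~R = ~T = F
(~(W <-> S) nand ~L) -> ~R = T -> F = F
Hence (A) is false.

(B): Parsed as W & ((~L | S) | (~R xor (R -> ~L)))

~L = ~T = F
~L | S = F | T = T
~R = ~T = F
~L = ~T = F
R -> ~L = T -> F = F
~R xor (R -> ~L) = F xor F = F
(~L | S) | (~R xor (R -> ~L)) = T | F = T
W & ((~L | S) | (~R xor (R -> ~L))) = T & T = T
Hence (B) is true.

1 of the 2 statements is true.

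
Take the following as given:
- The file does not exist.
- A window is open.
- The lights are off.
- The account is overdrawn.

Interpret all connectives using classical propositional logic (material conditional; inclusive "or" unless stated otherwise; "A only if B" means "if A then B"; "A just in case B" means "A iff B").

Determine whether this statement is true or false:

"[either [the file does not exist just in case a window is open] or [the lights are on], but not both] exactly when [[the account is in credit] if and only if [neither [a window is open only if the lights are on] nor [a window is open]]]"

Let P = "the file exists" (F), Q = "a window is open" (T), R = "the lights are on" (F), S = "the account is overdrawn" (T).
This is ((¬P ↔ Q) ⊕ R) ↔ (¬S ↔ ((Q → R) ↓ Q)).

¬P = ¬F = T
¬P ↔ Q = T ↔ T = T
(¬P ↔ Q) ⊕ R = T ⊕ F = T
¬S = ¬T = F
Q → R = T → F = F
(Q → R) ↓ Q = F ↓ T = F
¬S ↔ ((Q → R) ↓ Q) = F ↔ F = T
((¬P ↔ Q) ⊕ R) ↔ (¬S ↔ ((Q → R) ↓ Q)) = T ↔ T = T

true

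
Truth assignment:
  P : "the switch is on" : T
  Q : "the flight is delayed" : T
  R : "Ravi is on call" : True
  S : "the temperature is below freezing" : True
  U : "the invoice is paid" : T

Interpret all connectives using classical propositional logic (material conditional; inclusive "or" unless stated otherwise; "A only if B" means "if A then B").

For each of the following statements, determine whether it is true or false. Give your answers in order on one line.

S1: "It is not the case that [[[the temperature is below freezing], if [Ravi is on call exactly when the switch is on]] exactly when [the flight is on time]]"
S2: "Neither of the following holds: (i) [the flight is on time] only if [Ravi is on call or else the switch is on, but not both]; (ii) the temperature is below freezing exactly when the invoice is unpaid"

S1 true / S2 false

S1: This is ~(((R <-> P) -> S) <-> ~Q).

R <-> P = T <-> T = T
(R <-> P) -> S = T -> T = T
~Q = ~T = F
((R <-> P) -> S) <-> ~Q = T <-> F = F
~(((R <-> P) -> S) <-> ~Q) = ~F = T
Hence S1 is true.

S2: In symbols: (~Q -> (R xor P)) nor (S <-> ~U)

~Q = ~T = F
R xor P = T xor T = F
~Q -> (R xor P) = F -> F = T
~U = ~T = F
S <-> ~U = T <-> F = F
(~Q -> (R xor P)) nor (S <-> ~U) = T nor F = F
Hence S2 is false.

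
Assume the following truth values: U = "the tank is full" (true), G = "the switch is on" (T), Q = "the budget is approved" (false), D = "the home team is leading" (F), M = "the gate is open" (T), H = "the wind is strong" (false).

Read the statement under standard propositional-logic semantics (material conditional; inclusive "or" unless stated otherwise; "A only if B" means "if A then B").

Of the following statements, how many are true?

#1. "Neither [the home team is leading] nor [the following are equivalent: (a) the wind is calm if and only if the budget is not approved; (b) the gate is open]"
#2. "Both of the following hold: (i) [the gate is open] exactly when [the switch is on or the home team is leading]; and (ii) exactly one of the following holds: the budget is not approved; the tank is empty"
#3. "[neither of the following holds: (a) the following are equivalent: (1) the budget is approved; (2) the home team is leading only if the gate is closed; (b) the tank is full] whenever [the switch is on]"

1

#1: Formalization: D ↓ ((¬H ↔ ¬Q) ↔ M)

¬H = ¬F = T
¬Q = ¬F = T
¬H ↔ ¬Q = T ↔ T = T
(¬H ↔ ¬Q) ↔ M = T ↔ T = T
D ↓ ((¬H ↔ ¬Q) ↔ M) = F ↓ T = F
Hence #1 is false.

#2: Parsed as (M ↔ (G ∨ D)) ∧ (¬Q ⊕ ¬U)

G ∨ D = T ∨ F = T
M ↔ (G ∨ D) = T ↔ T = T
¬Q = ¬F = T
¬U = ¬T = F
¬Q ⊕ ¬U = T ⊕ F = T
(M ↔ (G ∨ D)) ∧ (¬Q ⊕ ¬U) = T ∧ T = T
Thus #2 is true.

#3: In symbols: G → ((Q ↔ (D → ¬M)) ↓ U)

¬M = ¬T = F
D → ¬M = F → F = T
Q ↔ (D → ¬M) = F ↔ T = F
(Q ↔ (D → ¬M)) ↓ U = F ↓ T = F
G → ((Q ↔ (D → ¬M)) ↓ U) = T → F = F
Thus #3 is false.

1 of the 3 statements is true (#2).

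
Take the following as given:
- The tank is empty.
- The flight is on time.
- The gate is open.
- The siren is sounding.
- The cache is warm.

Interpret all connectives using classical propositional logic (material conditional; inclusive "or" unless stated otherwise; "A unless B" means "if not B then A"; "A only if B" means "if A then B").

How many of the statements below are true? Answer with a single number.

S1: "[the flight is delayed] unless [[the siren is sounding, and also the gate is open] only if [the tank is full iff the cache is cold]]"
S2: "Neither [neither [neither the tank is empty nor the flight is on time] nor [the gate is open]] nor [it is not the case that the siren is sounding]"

Let Q = "the flight is delayed" (False), S = "the siren is sounding" (True), R = "the gate is open" (True), P = "the tank is full" (False), U = "the cache is warm" (True).

S1: This is Q or ((S and R) -> (P iff not U)).

S and R = True and True = True
not U = not True = False
P iff not U = False iff False = True
(S and R) -> (P iff not U) = True -> True = True
Q or ((S and R) -> (P iff not U)) = False or True = True
Hence S1 is true.

S2: Formalization: ((not P nor not Q) nor R) nor not S

not P = not False = True
not Q = not False = True
not P nor not Q = True nor True = False
(not P nor not Q) nor R = False nor True = False
not S = not True = False
((not P nor not Q) nor R) nor not S = False nor False = True
Hence S2 is true.

Count: 2.

2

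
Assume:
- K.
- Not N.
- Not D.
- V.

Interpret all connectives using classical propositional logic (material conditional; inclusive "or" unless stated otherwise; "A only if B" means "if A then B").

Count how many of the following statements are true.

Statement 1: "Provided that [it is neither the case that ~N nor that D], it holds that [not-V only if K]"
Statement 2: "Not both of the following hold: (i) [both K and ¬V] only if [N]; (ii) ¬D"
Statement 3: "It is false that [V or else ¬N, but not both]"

Statement 1: Formalization: (~N nor D) -> (~V -> K)

~N = ~F = T
~N nor D = T nor F = F
~V = ~T = F
~V -> K = F -> T = T
(~N nor D) -> (~V -> K) = F -> T = T
Hence Statement 1 is true.

Statement 2: Formalization: ((K & ~V) -> N) nand ~D

~V = ~T = F
K & ~V = T & F = F
(K & ~V) -> N = F -> F = T
~D = ~F = T
((K & ~V) -> N) nand ~D = T nand T = F
Hence Statement 2 is false.

Statement 3: Parsed as ~(V xor ~N)

~N = ~F = T
V xor ~N = T xor T = F
~(V xor ~N) = ~F = T
So Statement 3 is true.

True statements: 2 (Statement 1, Statement 3).

2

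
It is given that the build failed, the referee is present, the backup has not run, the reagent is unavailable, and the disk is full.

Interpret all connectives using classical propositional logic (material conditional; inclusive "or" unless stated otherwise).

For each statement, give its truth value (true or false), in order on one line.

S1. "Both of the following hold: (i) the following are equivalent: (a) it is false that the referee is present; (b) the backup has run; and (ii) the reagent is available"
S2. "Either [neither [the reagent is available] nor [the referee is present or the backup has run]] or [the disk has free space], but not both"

S1 False, S2 False

Let Q = "the referee is present" (T), R = "the backup has run" (F), S = "the reagent is available" (F), U = "the disk is full" (T).

S1: Formalization: (~Q <-> R) & S

~Q = ~T = F
~Q <-> R = F <-> F = T
(~Q <-> R) & S = T & F = F
Thus S1 is false.

S2: This is (S nor (Q | R)) xor ~U.

Q | R = T | F = T
S nor (Q | R) = F nor T = F
~U = ~T = F
(S nor (Q | R)) xor ~U = F xor F = F
So S2 is false.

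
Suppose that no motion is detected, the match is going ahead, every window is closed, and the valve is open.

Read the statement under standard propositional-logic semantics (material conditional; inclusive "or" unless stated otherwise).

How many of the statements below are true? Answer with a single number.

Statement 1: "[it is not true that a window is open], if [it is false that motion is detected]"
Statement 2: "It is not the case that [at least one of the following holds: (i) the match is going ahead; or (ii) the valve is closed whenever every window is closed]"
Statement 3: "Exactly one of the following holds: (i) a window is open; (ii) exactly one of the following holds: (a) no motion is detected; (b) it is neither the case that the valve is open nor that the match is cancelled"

Let K = "motion is detected" (F), S = "a window is open" (F), W = "the match is cancelled" (F), U = "the valve is open" (T).

Statement 1: In symbols: ¬K → ¬S

¬K = ¬F = T
¬S = ¬F = T
¬K → ¬S = T → T = T
Hence Statement 1 is true.

Statement 2: This is ¬(¬W ∨ (¬S → ¬U)).

¬W = ¬F = T
¬S = ¬F = T
¬U = ¬T = F
¬S → ¬U = T → F = F
¬W ∨ (¬S → ¬U) = T ∨ F = T
¬(¬W ∨ (¬S → ¬U)) = ¬T = F
So Statement 2 is false.

Statement 3: Formalization: S ⊕ (¬K ⊕ (U ↓ W))

¬K = ¬F = T
U ↓ W = T ↓ F = F
¬K ⊕ (U ↓ W) = T ⊕ F = T
S ⊕ (¬K ⊕ (U ↓ W)) = F ⊕ T = T
Thus Statement 3 is true.

Count: 2.

2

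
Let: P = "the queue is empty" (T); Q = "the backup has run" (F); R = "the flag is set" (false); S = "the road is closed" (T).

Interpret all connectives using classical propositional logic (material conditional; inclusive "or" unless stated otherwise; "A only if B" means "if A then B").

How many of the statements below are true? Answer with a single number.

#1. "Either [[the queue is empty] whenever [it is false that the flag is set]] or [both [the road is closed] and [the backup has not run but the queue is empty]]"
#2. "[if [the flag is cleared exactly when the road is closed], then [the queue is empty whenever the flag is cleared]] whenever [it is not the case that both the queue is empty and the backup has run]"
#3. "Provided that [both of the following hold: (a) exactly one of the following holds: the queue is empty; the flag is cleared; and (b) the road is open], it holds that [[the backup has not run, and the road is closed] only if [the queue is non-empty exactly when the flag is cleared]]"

3

#1: Parsed as (~R -> P) | (S & (~Q & P))

~R = ~F = T
~R -> P = T -> T = T
~Q = ~F = T
~Q & P = T & T = T
S & (~Q & P) = T & T = T
(~R -> P) | (S & (~Q & P)) = T | T = T
Hence #1 is true.

#2: This is (P nand Q) -> ((~R <-> S) -> (~R -> P)).

P nand Q = T nand F = T
~R = ~F = T
~R <-> S = T <-> T = T
~R = ~F = T
~R -> P = T -> T = T
(~R <-> S) -> (~R -> P) = T -> T = T
(P nand Q) -> ((~R <-> S) -> (~R -> P)) = T -> T = T
So #2 is true.

#3: Parsed as ((P xor ~R) & ~S) -> ((~Q & S) -> (~P <-> ~R))

~R = ~F = T
P xor ~R = T xor T = F
~S = ~T = F
(P xor ~R) & ~S = F & F = F
~Q = ~F = T
~Q & S = T & T = T
~P = ~T = F
~R = ~F = T
~P <-> ~R = F <-> T = F
(~Q & S) -> (~P <-> ~R) = T -> F = F
((P xor ~R) & ~S) -> ((~Q & S) -> (~P <-> ~R)) = F -> F = T
So #3 is true.

Count: 3.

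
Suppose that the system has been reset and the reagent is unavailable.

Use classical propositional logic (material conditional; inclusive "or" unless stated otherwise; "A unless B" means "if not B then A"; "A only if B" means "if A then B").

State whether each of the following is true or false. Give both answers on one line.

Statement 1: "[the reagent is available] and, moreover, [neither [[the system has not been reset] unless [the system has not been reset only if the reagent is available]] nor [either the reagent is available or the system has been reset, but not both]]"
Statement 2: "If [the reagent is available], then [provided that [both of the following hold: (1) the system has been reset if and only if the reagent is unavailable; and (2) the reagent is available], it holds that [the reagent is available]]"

Statement 1 false; Statement 2 true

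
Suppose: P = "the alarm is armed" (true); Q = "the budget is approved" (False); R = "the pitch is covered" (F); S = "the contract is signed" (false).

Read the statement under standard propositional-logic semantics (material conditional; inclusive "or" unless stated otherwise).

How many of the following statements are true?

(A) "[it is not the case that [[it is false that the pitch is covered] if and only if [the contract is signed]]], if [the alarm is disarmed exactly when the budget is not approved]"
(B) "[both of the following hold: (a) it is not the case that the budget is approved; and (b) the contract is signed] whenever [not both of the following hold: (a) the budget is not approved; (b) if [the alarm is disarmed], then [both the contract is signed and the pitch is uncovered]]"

(A): Formalization: (~P <-> ~Q) -> ~(~R <-> S)

~P = ~T = F
~Q = ~F = T
~P <-> ~Q = F <-> T = F
~R = ~F = T
~R <-> S = T <-> F = F
~(~R <-> S) = ~F = T
(~P <-> ~Q) -> ~(~R <-> S) = F -> T = T
So (A) is true.

(B): In symbols: (~Q nand (~P -> (S & ~R))) -> (~Q & S)

~Q = ~F = T
~P = ~T = F
~R = ~F = T
S & ~R = F & T = F
~P -> (S & ~R) = F -> F = T
~Q nand (~P -> (S & ~R)) = T nand T = F
~Q = ~F = T
~Q & S = T & F = F
(~Q nand (~P -> (S & ~R))) -> (~Q & S) = F -> F = T
So (B) is true.

True statements: 2 ((A), (B)).

2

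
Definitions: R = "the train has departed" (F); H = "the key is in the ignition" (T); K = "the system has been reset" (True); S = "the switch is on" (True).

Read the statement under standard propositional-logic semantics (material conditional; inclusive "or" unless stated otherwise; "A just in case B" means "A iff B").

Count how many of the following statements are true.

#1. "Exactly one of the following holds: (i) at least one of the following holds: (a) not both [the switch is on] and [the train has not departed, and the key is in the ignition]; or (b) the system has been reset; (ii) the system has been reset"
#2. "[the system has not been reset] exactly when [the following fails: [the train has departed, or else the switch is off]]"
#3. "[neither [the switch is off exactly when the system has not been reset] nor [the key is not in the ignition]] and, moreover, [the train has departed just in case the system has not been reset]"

0

#1: This is ((S nand (~R & H)) | K) xor K.

~R = ~F = T
~R & H = T & T = T
S nand (~R & H) = T nand T = F
(S nand (~R & H)) | K = F | T = T
((S nand (~R & H)) | K) xor K = T xor T = F
Thus #1 is false.

#2: Parsed as ~K <-> ~(R | ~S)

~K = ~T = F
~S = ~T = F
R | ~S = F | F = F
~(R | ~S) = ~F = T
~K <-> ~(R | ~S) = F <-> T = F
Thus #2 is false.

#3: Parsed as ((~S <-> ~K) nor ~H) & (R <-> ~K)

~S = ~T = F
~K = ~T = F
~S <-> ~K = F <-> F = T
~H = ~T = F
(~S <-> ~K) nor ~H = T nor F = F
~K = ~T = F
R <-> ~K = F <-> F = T
((~S <-> ~K) nor ~H) & (R <-> ~K) = F & T = F
Hence #3 is false.

Count: 0.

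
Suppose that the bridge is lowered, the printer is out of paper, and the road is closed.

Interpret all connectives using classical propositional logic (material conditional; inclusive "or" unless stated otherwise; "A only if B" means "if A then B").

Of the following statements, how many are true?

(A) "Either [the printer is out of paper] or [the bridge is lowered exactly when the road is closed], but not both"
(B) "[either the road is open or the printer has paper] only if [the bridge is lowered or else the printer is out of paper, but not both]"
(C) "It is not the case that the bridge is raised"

2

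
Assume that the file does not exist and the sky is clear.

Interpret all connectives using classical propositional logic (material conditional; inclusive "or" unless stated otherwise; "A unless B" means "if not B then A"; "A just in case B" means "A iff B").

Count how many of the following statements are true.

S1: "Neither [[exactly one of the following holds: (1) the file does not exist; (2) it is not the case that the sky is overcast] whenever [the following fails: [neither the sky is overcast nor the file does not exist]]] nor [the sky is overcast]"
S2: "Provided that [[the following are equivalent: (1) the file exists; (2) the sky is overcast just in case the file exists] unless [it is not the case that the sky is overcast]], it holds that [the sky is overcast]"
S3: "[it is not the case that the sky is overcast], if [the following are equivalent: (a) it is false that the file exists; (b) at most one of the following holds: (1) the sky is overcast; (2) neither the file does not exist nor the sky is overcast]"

2

Let Q = "the sky is overcast" (False), P = "the file exists" (False).

S1: Formalization: (not (Q nor not P) -> (not P xor not Q)) nor Q

not P = not False = True
Q nor not P = False nor True = False
not (Q nor not P) = not False = True
not P = not False = True
not Q = not False = True
not P xor not Q = True xor True = False
not (Q nor not P) -> (not P xor not Q) = True -> False = False
(not (Q nor not P) -> (not P xor not Q)) nor Q = False nor False = True
So S1 is true.

S2: Parsed as ((P iff (Q iff P)) or not Q) -> Q

Q iff P = False iff False = True
P iff (Q iff P) = False iff True = False
not Q = not False = True
(P iff (Q iff P)) or not Q = False or True = True
((P iff (Q iff P)) or not Q) -> Q = True -> False = False
So S2 is false.

S3: Parsed as (not P iff (Q nand (not P nor Q))) -> not Q

not P = not False = True
not P = not False = True
not P nor Q = True nor False = False
Q nand (not P nor Q) = False nand False = True
not P iff (Q nand (not P nor Q)) = True iff True = True
not Q = not False = True
(not P iff (Q nand (not P nor Q))) -> not Q = True -> True = True
So S3 is true.

Count: 2.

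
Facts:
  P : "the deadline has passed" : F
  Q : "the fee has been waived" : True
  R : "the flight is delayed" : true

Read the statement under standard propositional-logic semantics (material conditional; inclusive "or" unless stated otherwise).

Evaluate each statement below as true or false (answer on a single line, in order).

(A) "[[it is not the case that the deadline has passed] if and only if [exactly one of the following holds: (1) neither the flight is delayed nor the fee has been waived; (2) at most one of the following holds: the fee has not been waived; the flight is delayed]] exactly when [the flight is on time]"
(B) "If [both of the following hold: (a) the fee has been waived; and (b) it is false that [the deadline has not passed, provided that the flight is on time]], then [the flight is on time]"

(A) false, (B) true

(A): This is (¬P ↔ ((R ↓ Q) ⊕ (¬Q ↑ R))) ↔ ¬R.

¬P = ¬F = T
R ↓ Q = T ↓ T = F
¬Q = ¬T = F
¬Q ↑ R = F ↑ T = T
(R ↓ Q) ⊕ (¬Q ↑ R) = F ⊕ T = T
¬P ↔ ((R ↓ Q) ⊕ (¬Q ↑ R)) = T ↔ T = T
¬R = ¬T = F
(¬P ↔ ((R ↓ Q) ⊕ (¬Q ↑ R))) ↔ ¬R = T ↔ F = F
Thus (A) is false.

(B): This is (Q ∧ ¬(¬R → ¬P)) → ¬R.

¬R = ¬T = F
¬P = ¬F = T
¬R → ¬P = F → T = T
¬(¬R → ¬P) = ¬T = F
Q ∧ ¬(¬R → ¬P) = T ∧ F = F
¬R = ¬T = F
(Q ∧ ¬(¬R → ¬P)) → ¬R = F → F = T
Thus (B) is true.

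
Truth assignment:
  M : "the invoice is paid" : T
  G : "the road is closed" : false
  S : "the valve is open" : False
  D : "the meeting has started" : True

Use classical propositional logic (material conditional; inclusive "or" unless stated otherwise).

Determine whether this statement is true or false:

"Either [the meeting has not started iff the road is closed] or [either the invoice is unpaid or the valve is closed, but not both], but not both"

The statement is false.

Values: D=T, G=F, M=T, S=F.
In symbols: (¬D ↔ G) ⊕ (¬M ⊕ ¬S)

¬D = ¬T = F
¬D ↔ G = F ↔ F = T
¬M = ¬T = F
¬S = ¬F = T
¬M ⊕ ¬S = F ⊕ T = T
(¬D ↔ G) ⊕ (¬M ⊕ ¬S) = T ⊕ T = F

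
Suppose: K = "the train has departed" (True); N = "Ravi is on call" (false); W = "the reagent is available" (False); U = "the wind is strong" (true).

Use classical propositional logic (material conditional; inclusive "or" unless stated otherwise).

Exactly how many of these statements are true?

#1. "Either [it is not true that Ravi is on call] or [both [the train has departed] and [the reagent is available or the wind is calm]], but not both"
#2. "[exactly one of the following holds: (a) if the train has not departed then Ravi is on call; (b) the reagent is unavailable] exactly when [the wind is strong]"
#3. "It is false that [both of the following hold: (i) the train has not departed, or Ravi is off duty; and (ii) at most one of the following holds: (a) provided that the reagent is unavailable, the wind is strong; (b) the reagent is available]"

1

#1: In symbols: ¬N ⊕ (K ∧ (W ∨ ¬U))

¬N = ¬F = T
¬U = ¬T = F
W ∨ ¬U = F ∨ F = F
K ∧ (W ∨ ¬U) = T ∧ F = F
¬N ⊕ (K ∧ (W ∨ ¬U)) = T ⊕ F = T
Thus #1 is true.

#2: In symbols: ((¬K → N) ⊕ ¬W) ↔ U

¬K = ¬T = F
¬K → N = F → F = T
¬W = ¬F = T
(¬K → N) ⊕ ¬W = T ⊕ T = F
((¬K → N) ⊕ ¬W) ↔ U = F ↔ T = F
Thus #2 is false.

#3: This is ¬((¬K ∨ ¬N) ∧ ((¬W → U) ↑ W)).

¬K = ¬T = F
¬N = ¬F = T
¬K ∨ ¬N = F ∨ T = T
¬W = ¬F = T
¬W → U = T → T = T
(¬W → U) ↑ W = T ↑ F = T
(¬K ∨ ¬N) ∧ ((¬W → U) ↑ W) = T ∧ T = T
¬((¬K ∨ ¬N) ∧ ((¬W → U) ↑ W)) = ¬T = F
Thus #3 is false.

1 of the 3 statements is true (#1).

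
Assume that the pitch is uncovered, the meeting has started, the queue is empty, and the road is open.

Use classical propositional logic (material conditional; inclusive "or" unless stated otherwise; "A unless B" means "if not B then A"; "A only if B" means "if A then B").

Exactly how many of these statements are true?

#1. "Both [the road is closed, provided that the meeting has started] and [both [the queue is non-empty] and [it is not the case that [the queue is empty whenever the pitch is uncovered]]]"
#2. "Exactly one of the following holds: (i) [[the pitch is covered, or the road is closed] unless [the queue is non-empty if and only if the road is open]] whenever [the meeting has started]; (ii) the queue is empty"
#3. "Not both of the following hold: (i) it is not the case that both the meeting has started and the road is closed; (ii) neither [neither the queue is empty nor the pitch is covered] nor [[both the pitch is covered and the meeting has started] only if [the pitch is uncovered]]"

2

Let P = "the meeting has started" (True), N = "the road is closed" (False), D = "the queue is empty" (True), K = "the pitch is covered" (False).

#1: Formalization: (P -> N) and (not D and not (not K -> D))

P -> N = True -> False = False
not D = not True = False
not K = not False = True
not K -> D = True -> True = True
not (not K -> D) = not True = False
not D and not (not K -> D) = False and False = False
(P -> N) and (not D and not (not K -> D)) = False and False = False
So #1 is false.

#2: Formalization: (P -> ((K or N) or (not D iff not N))) xor D

K or N = False or False = False
not D = not True = False
not N = not False = True
not D iff not N = False iff True = False
(K or N) or (not D iff not N) = False or False = False
P -> ((K or N) or (not D iff not N)) = True -> False = False
(P -> ((K or N) or (not D iff not N))) xor D = False xor True = True
Thus #2 is true.

#3: This is (P nand N) nand ((D nor K) nor ((K and P) -> not K)).

P nand N = True nand False = True
D nor K = True nor False = False
K and P = False and True = False
not K = not False = True
(K and P) -> not K = False -> True = True
(D nor K) nor ((K and P) -> not K) = False nor True = False
(P nand N) nand ((D nor K) nor ((K and P) -> not K)) = True nand False = True
Hence #3 is true.

2 of the 3 statements are true (#2, #3).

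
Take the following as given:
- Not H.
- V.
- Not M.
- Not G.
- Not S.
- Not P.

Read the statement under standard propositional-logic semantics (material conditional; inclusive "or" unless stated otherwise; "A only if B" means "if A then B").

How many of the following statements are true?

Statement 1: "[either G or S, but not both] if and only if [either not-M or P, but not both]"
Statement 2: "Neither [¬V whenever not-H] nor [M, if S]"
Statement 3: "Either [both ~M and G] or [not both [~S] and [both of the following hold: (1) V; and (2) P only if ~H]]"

Statement 1: This is (G ⊕ S) ↔ (¬M ⊕ P).

G ⊕ S = F ⊕ F = F
¬M = ¬F = T
¬M ⊕ P = T ⊕ F = T
(G ⊕ S) ↔ (¬M ⊕ P) = F ↔ T = F
Hence Statement 1 is false.

Statement 2: Formalization: (¬H → ¬V) ↓ (S → M)

¬H = ¬F = T
¬V = ¬T = F
¬H → ¬V = T → F = F
S → M = F → F = T
(¬H → ¬V) ↓ (S → M) = F ↓ T = F
Hence Statement 2 is false.

Statement 3: Formalization: (¬M ∧ G) ∨ (¬S ↑ (V ∧ (P → ¬H)))

¬M = ¬F = T
¬M ∧ G = T ∧ F = F
¬S = ¬F = T
¬H = ¬F = T
P → ¬H = F → T = T
V ∧ (P → ¬H) = T ∧ T = T
¬S ↑ (V ∧ (P → ¬H)) = T ↑ T = F
(¬M ∧ G) ∨ (¬S ↑ (V ∧ (P → ¬H))) = F ∨ F = F
So Statement 3 is false.

True statements: 0 (none).

0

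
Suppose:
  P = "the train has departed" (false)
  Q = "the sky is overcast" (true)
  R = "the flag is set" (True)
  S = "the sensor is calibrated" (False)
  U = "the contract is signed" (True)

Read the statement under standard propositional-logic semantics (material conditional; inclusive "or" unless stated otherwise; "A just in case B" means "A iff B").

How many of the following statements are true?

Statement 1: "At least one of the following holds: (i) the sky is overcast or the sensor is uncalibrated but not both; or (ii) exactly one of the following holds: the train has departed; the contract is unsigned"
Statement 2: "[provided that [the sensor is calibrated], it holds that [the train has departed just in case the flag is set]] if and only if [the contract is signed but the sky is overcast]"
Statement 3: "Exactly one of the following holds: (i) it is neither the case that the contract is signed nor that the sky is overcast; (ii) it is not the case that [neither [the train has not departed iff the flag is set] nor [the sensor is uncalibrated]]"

2

Statement 1: Parsed as (Q xor ~S) | (P xor ~U)

~S = ~F = T
Q xor ~S = T xor T = F
~U = ~T = F
P xor ~U = F xor F = F
(Q xor ~S) | (P xor ~U) = F | F = F
Thus Statement 1 is false.

Statement 2: In symbols: (S -> (P <-> R)) <-> (U & Q)

P <-> R = F <-> T = F
S -> (P <-> R) = F -> F = T
U & Q = T & T = T
(S -> (P <-> R)) <-> (U & Q) = T <-> T = T
Thus Statement 2 is true.

Statement 3: This is (U nor Q) xor ~((~P <-> R) nor ~S).

U nor Q = T nor T = F
~P = ~F = T
~P <-> R = T <-> T = T
~S = ~F = T
(~P <-> R) nor ~S = T nor T = F
~((~P <-> R) nor ~S) = ~F = T
(U nor Q) xor ~((~P <-> R) nor ~S) = F xor T = T
Hence Statement 3 is true.

True statements: 2.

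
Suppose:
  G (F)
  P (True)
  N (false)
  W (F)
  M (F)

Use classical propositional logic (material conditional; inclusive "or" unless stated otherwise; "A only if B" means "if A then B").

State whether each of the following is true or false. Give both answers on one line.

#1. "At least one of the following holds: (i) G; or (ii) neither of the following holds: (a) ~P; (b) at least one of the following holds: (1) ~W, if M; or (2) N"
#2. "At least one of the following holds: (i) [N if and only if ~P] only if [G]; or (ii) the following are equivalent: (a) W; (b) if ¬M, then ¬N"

#1: Formalization: G ∨ (¬P ↓ ((M → ¬W) ∨ N))

¬P = ¬T = F
¬W = ¬F = T
M → ¬W = F → T = T
(M → ¬W) ∨ N = T ∨ F = T
¬P ↓ ((M → ¬W) ∨ N) = F ↓ T = F
G ∨ (¬P ↓ ((M → ¬W) ∨ N)) = F ∨ F = F
Thus #1 is false.

#2: Parsed as ((N ↔ ¬P) → G) ∨ (W ↔ (¬M → ¬N))

¬P = ¬T = F
N ↔ ¬P = F ↔ F = T
(N ↔ ¬P) → G = T → F = F
¬M = ¬F = T
¬N = ¬F = T
¬M → ¬N = T → T = T
W ↔ (¬M → ¬N) = F ↔ T = F
((N ↔ ¬P) → G) ∨ (W ↔ (¬M → ¬N)) = F ∨ F = F
So #2 is false.

#1 F / #2 F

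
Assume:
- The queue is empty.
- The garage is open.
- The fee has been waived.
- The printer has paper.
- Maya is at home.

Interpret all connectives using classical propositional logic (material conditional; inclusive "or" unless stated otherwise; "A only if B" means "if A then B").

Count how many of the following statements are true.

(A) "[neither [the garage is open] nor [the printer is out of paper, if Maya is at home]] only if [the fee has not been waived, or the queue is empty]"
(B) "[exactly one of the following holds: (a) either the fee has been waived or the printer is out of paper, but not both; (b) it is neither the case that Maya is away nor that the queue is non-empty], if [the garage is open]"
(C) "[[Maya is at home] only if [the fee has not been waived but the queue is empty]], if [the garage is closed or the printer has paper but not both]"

Let D = "the garage is closed" (F), U = "Maya is at home" (T), H = "the printer has paper" (T), Q = "the fee has been waived" (T), R = "the queue is empty" (T).

(A): Parsed as (~D nor (U -> ~H)) -> (~Q | R)

~D = ~F = T
~H = ~T = F
U -> ~H = T -> F = F
~D nor (U -> ~H) = T nor F = F
~Q = ~T = F
~Q | R = F | T = T
(~D nor (U -> ~H)) -> (~Q | R) = F -> T = T
So (A) is true.

(B): Parsed as ~D -> ((Q xor ~H) xor (~U nor ~R))

~D = ~F = T
~H = ~T = F
Q xor ~H = T xor F = T
~U = ~T = F
~R = ~T = F
~U nor ~R = F nor F = T
(Q xor ~H) xor (~U nor ~R) = T xor T = F
~D -> ((Q xor ~H) xor (~U nor ~R)) = T -> F = F
Thus (B) is false.

(C): This is (D xor H) -> (U -> (~Q & R)).

D xor H = F xor T = T
~Q = ~T = F
~Q & R = F & T = F
U -> (~Q & R) = T -> F = F
(D xor H) -> (U -> (~Q & R)) = T -> F = F
Thus (C) is false.

1 of the 3 statements is true.

1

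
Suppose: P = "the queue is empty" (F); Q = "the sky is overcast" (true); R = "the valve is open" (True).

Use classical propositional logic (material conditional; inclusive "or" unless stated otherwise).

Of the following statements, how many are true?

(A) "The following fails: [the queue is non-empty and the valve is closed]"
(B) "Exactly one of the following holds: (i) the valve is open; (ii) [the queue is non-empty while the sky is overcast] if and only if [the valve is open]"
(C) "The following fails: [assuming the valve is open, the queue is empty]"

2

(A): In symbols: ¬(¬P ∧ ¬R)

¬P = ¬F = T
¬R = ¬T = F
¬P ∧ ¬R = T ∧ F = F
¬(¬P ∧ ¬R) = ¬F = T
Hence (A) is true.

(B): Parsed as R ⊕ ((¬P ∧ Q) ↔ R)

¬P = ¬F = T
¬P ∧ Q = T ∧ T = T
(¬P ∧ Q) ↔ R = T ↔ T = T
R ⊕ ((¬P ∧ Q) ↔ R) = T ⊕ T = F
So (B) is false.

(C): In symbols: ¬(R → P)

R → P = T → F = F
¬(R → P) = ¬F = T
Hence (C) is true.

2 of the 3 statements are true.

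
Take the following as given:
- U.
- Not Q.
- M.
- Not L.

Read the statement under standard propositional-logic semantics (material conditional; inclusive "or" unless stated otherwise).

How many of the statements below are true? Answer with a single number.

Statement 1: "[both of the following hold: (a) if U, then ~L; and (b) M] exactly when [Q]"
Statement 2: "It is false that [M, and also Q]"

1

Statement 1: In symbols: ((U → ¬L) ∧ M) ↔ Q

¬L = ¬F = T
U → ¬L = T → T = T
(U → ¬L) ∧ M = T ∧ T = T
((U → ¬L) ∧ M) ↔ Q = T ↔ F = F
Thus Statement 1 is false.

Statement 2: Parsed as ¬(M ∧ Q)

M ∧ Q = T ∧ F = F
¬(M ∧ Q) = ¬F = T
Hence Statement 2 is true.

True statements: 1 (Statement 2).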